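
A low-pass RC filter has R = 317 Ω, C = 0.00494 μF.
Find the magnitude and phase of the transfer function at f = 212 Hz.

Step 1 — Angular frequency: ω = 2π·212 = 1332 rad/s.
Step 2 — Transfer function: H(jω) = 1/(1 + jωRC).
Step 3 — Denominator: 1 + jωRC = 1 + j·1332·317·4.94e-09 = 1 + j0.002086.
Step 4 — H = 1 - j0.002086.
Step 5 — Magnitude: |H| = 1 (-0.0 dB); phase: φ = -0.1°.

|H| = 1 (-0.0 dB), φ = -0.1°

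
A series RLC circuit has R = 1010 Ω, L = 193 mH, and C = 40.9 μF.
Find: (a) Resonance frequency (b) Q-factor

Step 1 — Resonance condition Im(Z)=0 gives ω₀ = 1/√(LC).
Step 2 — ω₀ = 1/√(0.193·4.09e-05) = 355.9 rad/s.
Step 3 — f₀ = ω₀/(2π) = 56.65 Hz.
Step 4 — Series Q: Q = ω₀L/R = 355.9·0.193/1010 = 0.06801.

(a) f₀ = 56.65 Hz  (b) Q = 0.06801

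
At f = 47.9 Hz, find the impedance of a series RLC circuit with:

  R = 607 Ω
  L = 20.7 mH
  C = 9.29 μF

Step 1 — Angular frequency: ω = 2π·f = 2π·47.9 = 301 rad/s.
Step 2 — Component impedances:
  R: Z = R = 607 Ω
  L: Z = jωL = j·301·0.0207 = 0 + j6.23 Ω
  C: Z = 1/(jωC) = -j/(ω·C) = 0 - j357.7 Ω
Step 3 — Series combination: Z_total = R + L + C = 607 - j351.4 Ω = 701.4∠-30.1° Ω.

Z = 607 - j351.4 Ω = 701.4∠-30.1° Ω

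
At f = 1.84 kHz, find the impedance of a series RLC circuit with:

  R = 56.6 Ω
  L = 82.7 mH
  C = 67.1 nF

Step 1 — Angular frequency: ω = 2π·f = 2π·1840 = 1.156e+04 rad/s.
Step 2 — Component impedances:
  R: Z = R = 56.6 Ω
  L: Z = jωL = j·1.156e+04·0.0827 = 0 + j956.1 Ω
  C: Z = 1/(jωC) = -j/(ω·C) = 0 - j1289 Ω
Step 3 — Series combination: Z_total = R + L + C = 56.6 - j333 Ω = 337.8∠-80.4° Ω.

Z = 56.6 - j333 Ω = 337.8∠-80.4° Ω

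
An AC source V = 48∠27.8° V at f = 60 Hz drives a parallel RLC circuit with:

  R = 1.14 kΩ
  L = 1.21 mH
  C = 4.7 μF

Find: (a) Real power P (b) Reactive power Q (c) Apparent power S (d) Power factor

Step 1 — Angular frequency: ω = 2π·f = 2π·60 = 377 rad/s.
Step 2 — Component impedances:
  R: Z = R = 1140 Ω
  L: Z = jωL = j·377·0.00121 = 0 + j0.4562 Ω
  C: Z = 1/(jωC) = -j/(ω·C) = 0 - j564.4 Ω
Step 3 — Parallel combination: 1/Z_total = 1/R + 1/L + 1/C; Z_total = 0.0001828 + j0.4565 Ω = 0.4565∠90.0° Ω.
Step 4 — Source phasor: V = 48∠27.8° V = 42.46 + j22.39 V.
Step 5 — Current: I = V / Z = 49.07 - j92.99 A = 105.1∠-62.2° A.
Step 6 — Complex power: S = V·I* = 2.021 + j5047 VA.
Step 7 — Real power: P = Re(S) = 2.021 W.
Step 8 — Reactive power: Q = Im(S) = 5047 VAR.
Step 9 — Apparent power: |S| = 5047 VA.
Step 10 — Power factor: PF = P/|S| = 0.0004005 (lagging).

(a) P = 2.021 W  (b) Q = 5047 VAR  (c) S = 5047 VA  (d) PF = 0.0004005 (lagging)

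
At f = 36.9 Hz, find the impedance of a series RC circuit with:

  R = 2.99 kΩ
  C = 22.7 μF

Step 1 — Angular frequency: ω = 2π·f = 2π·36.9 = 231.8 rad/s.
Step 2 — Component impedances:
  R: Z = R = 2990 Ω
  C: Z = 1/(jωC) = -j/(ω·C) = 0 - j190 Ω
Step 3 — Series combination: Z_total = R + C = 2990 - j190 Ω = 2996∠-3.6° Ω.

Z = 2990 - j190 Ω = 2996∠-3.6° Ω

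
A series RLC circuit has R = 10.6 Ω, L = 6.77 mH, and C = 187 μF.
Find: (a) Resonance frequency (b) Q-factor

Step 1 — Resonance condition Im(Z)=0 gives ω₀ = 1/√(LC).
Step 2 — ω₀ = 1/√(0.00677·0.000187) = 888.8 rad/s.
Step 3 — f₀ = ω₀/(2π) = 141.5 Hz.
Step 4 — Series Q: Q = ω₀L/R = 888.8·0.00677/10.6 = 0.5676.

(a) f₀ = 141.5 Hz  (b) Q = 0.5676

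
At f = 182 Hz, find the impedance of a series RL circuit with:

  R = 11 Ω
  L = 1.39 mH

Step 1 — Angular frequency: ω = 2π·f = 2π·182 = 1144 rad/s.
Step 2 — Component impedances:
  R: Z = R = 11 Ω
  L: Z = jωL = j·1144·0.00139 = 0 + j1.59 Ω
Step 3 — Series combination: Z_total = R + L = 11 + j1.59 Ω = 11.11∠8.2° Ω.

Z = 11 + j1.59 Ω = 11.11∠8.2° Ω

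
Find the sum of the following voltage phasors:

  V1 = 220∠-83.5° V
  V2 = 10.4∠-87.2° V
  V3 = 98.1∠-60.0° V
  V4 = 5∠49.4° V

Step 1 — Convert each phasor to rectangular form:
  V1 = 220·(cos(-83.5°) + j·sin(-83.5°)) = 24.9 - j218.6 V
  V2 = 10.4·(cos(-87.2°) + j·sin(-87.2°)) = 0.508 - j10.39 V
  V3 = 98.1·(cos(-60.0°) + j·sin(-60.0°)) = 49.05 - j84.96 V
  V4 = 5·(cos(49.4°) + j·sin(49.4°)) = 3.254 + j3.796 V
Step 2 — Sum components: V_total = 77.72 - j310.1 V.
Step 3 — Convert to polar: |V_total| = 319.7 V, ∠V_total = -75.9°.

V_total = 319.7∠-75.9° V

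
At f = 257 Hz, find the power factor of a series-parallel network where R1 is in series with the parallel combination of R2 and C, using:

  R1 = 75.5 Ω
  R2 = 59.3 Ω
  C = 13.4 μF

Step 1 — Angular frequency: ω = 2π·f = 2π·257 = 1615 rad/s.
Step 2 — Component impedances:
  R1: Z = R = 75.5 Ω
  R2: Z = R = 59.3 Ω
  C: Z = 1/(jωC) = -j/(ω·C) = 0 - j46.21 Ω
Step 3 — Parallel branch: R2 || C = 1/(1/R2 + 1/C) = 22.41 - j28.75 Ω.
Step 4 — Series with R1: Z_total = R1 + (R2 || C) = 97.91 - j28.75 Ω = 102∠-16.4° Ω.
Step 5 — Power factor: PF = cos(φ) = Re(Z)/|Z| = 97.907/102.04 = 0.9595.
Step 6 — Type: Im(Z) = -28.75 ⇒ leading (phase φ = -16.4°).

PF = 0.9595 (leading, φ = -16.4°)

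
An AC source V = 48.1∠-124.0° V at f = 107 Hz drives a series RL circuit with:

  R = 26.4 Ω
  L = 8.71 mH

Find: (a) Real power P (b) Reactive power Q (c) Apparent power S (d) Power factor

Step 1 — Angular frequency: ω = 2π·f = 2π·107 = 672.3 rad/s.
Step 2 — Component impedances:
  R: Z = R = 26.4 Ω
  L: Z = jωL = j·672.3·0.00871 = 0 + j5.856 Ω
Step 3 — Series combination: Z_total = R + L = 26.4 + j5.856 Ω = 27.04∠12.5° Ω.
Step 4 — Source phasor: V = 48.1∠-124.0° V = -26.9 - j39.88 V.
Step 5 — Current: I = V / Z = -1.29 - j1.224 A = 1.779∠-136.5° A.
Step 6 — Complex power: S = V·I* = 83.53 + j18.53 VA.
Step 7 — Real power: P = Re(S) = 83.53 W.
Step 8 — Reactive power: Q = Im(S) = 18.53 VAR.
Step 9 — Apparent power: |S| = 85.56 VA.
Step 10 — Power factor: PF = P/|S| = 0.9763 (lagging).

(a) P = 83.53 W  (b) Q = 18.53 VAR  (c) S = 85.56 VA  (d) PF = 0.9763 (lagging)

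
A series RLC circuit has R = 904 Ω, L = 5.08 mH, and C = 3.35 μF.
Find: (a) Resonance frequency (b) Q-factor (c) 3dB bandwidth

Step 1 — Resonance condition Im(Z)=0 gives ω₀ = 1/√(LC).
Step 2 — ω₀ = 1/√(0.00508·3.35e-06) = 7666 rad/s.
Step 3 — f₀ = ω₀/(2π) = 1220 Hz.
Step 4 — Series Q: Q = ω₀L/R = 7666·0.00508/904 = 0.04308.
Step 5 — 3dB bandwidth: Δω = ω₀/Q = 1.78e+05 rad/s; BW = Δω/(2π) = 2.832e+04 Hz.

(a) f₀ = 1220 Hz  (b) Q = 0.04308  (c) BW = 2.832e+04 Hz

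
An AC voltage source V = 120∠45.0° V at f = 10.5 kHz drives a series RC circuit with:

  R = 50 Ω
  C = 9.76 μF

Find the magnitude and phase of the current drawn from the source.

Step 1 — Angular frequency: ω = 2π·f = 2π·1.05e+04 = 6.597e+04 rad/s.
Step 2 — Component impedances:
  R: Z = R = 50 Ω
  C: Z = 1/(jωC) = -j/(ω·C) = 0 - j1.553 Ω
Step 3 — Series combination: Z_total = R + C = 50 - j1.553 Ω = 50.02∠-1.8° Ω.
Step 4 — Source phasor: V = 120∠45.0° V = 84.85 + j84.85 V.
Step 5 — Ohm's law: I = V / Z_total = (84.85 + j84.85) / (50 - j1.553) = 1.643 + j1.748 A.
Step 6 — Convert to polar: |I| = 2.399 A, ∠I = 46.8°.

I = 2.399∠46.8° A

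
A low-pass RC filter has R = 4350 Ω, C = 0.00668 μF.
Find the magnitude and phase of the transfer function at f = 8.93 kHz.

Step 1 — Angular frequency: ω = 2π·8930 = 5.611e+04 rad/s.
Step 2 — Transfer function: H(jω) = 1/(1 + jωRC).
Step 3 — Denominator: 1 + jωRC = 1 + j·5.611e+04·4350·6.68e-09 = 1 + j1.63.
Step 4 — H = 0.2734 - j0.4457.
Step 5 — Magnitude: |H| = 0.5228 (-5.6 dB); phase: φ = -58.5°.

|H| = 0.5228 (-5.6 dB), φ = -58.5°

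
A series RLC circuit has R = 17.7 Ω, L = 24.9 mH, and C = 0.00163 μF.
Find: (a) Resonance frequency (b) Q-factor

Step 1 — Resonance condition Im(Z)=0 gives ω₀ = 1/√(LC).
Step 2 — ω₀ = 1/√(0.0249·1.63e-09) = 1.57e+05 rad/s.
Step 3 — f₀ = ω₀/(2π) = 2.498e+04 Hz.
Step 4 — Series Q: Q = ω₀L/R = 1.57e+05·0.0249/17.7 = 220.8.

(a) f₀ = 2.498e+04 Hz  (b) Q = 220.8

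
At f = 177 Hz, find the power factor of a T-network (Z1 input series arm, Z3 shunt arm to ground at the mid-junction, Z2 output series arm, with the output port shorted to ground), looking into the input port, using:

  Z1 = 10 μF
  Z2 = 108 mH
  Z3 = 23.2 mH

Step 1 — Angular frequency: ω = 2π·f = 2π·177 = 1112 rad/s.
Step 2 — Component impedances:
  Z1: Z = 1/(jωC) = -j/(ω·C) = 0 - j89.92 Ω
  Z2: Z = jωL = j·1112·0.108 = 0 + j120.1 Ω
  Z3: Z = jωL = j·1112·0.0232 = 0 + j25.8 Ω
Step 3 — With the output port shorted to ground, the output series arm Z2 runs from the junction to ground; the shunt arm Z3 also runs from the junction to ground. They appear in parallel: Z3 || Z2 = 0 + j21.24 Ω.
Step 4 — Series with input arm Z1: Z_in = Z1 + (Z3 || Z2) = 0 - j68.68 Ω = 68.68∠-90.0° Ω.
Step 5 — Power factor: PF = cos(φ) = Re(Z)/|Z| = 0/68.68 = 0.
Step 6 — Type: Im(Z) = -68.68 ⇒ leading (phase φ = -90.0°).

PF = 0 (leading, φ = -90.0°)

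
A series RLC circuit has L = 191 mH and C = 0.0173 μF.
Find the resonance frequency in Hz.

Step 1 — Resonance condition Im(Z)=0 gives ω₀ = 1/√(LC).
Step 2 — ω₀ = 1/√(0.191·1.73e-08) = 1.74e+04 rad/s.
Step 3 — f₀ = ω₀/(2π) = 2769 Hz.

f₀ = 2769 Hz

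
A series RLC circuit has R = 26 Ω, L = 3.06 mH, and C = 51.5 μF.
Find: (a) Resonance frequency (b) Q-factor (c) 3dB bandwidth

Step 1 — Resonance condition Im(Z)=0 gives ω₀ = 1/√(LC).
Step 2 — ω₀ = 1/√(0.00306·5.15e-05) = 2519 rad/s.
Step 3 — f₀ = ω₀/(2π) = 400.9 Hz.
Step 4 — Series Q: Q = ω₀L/R = 2519·0.00306/26 = 0.2965.
Step 5 — 3dB bandwidth: Δω = ω₀/Q = 8497 rad/s; BW = Δω/(2π) = 1352 Hz.

(a) f₀ = 400.9 Hz  (b) Q = 0.2965  (c) BW = 1352 Hz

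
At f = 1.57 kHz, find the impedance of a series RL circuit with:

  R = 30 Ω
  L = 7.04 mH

Step 1 — Angular frequency: ω = 2π·f = 2π·1570 = 9865 rad/s.
Step 2 — Component impedances:
  R: Z = R = 30 Ω
  L: Z = jωL = j·9865·0.00704 = 0 + j69.45 Ω
Step 3 — Series combination: Z_total = R + L = 30 + j69.45 Ω = 75.65∠66.6° Ω.

Z = 30 + j69.45 Ω = 75.65∠66.6° Ω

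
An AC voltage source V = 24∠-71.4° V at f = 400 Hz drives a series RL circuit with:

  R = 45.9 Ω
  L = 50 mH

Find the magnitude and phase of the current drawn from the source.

Step 1 — Angular frequency: ω = 2π·f = 2π·400 = 2513 rad/s.
Step 2 — Component impedances:
  R: Z = R = 45.9 Ω
  L: Z = jωL = j·2513·0.05 = 0 + j125.7 Ω
Step 3 — Series combination: Z_total = R + L = 45.9 + j125.7 Ω = 133.8∠69.9° Ω.
Step 4 — Source phasor: V = 24∠-71.4° V = 7.655 - j22.75 V.
Step 5 — Ohm's law: I = V / Z_total = (7.655 - j22.75) / (45.9 + j125.7) = -0.1401 - j0.1121 A.
Step 6 — Convert to polar: |I| = 0.1794 A, ∠I = -141.3°.

I = 0.1794∠-141.3° A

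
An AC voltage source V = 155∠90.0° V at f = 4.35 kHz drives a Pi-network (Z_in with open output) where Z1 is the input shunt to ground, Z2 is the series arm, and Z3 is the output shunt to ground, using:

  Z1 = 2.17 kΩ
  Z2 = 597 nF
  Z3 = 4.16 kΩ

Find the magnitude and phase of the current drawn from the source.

Step 1 — Angular frequency: ω = 2π·f = 2π·4350 = 2.733e+04 rad/s.
Step 2 — Component impedances:
  Z1: Z = R = 2170 Ω
  Z2: Z = 1/(jωC) = -j/(ω·C) = 0 - j61.29 Ω
  Z3: Z = R = 4160 Ω
Step 3 — With open output, the series arm Z2 and the output shunt Z3 appear in series to ground: Z2 + Z3 = 4160 - j61.29 Ω.
Step 4 — Parallel with input shunt Z1: Z_in = Z1 || (Z2 + Z3) = 1426 - j7.202 Ω = 1426∠-0.3° Ω.
Step 5 — Source phasor: V = 155∠90.0° V = 0 + j155 V.
Step 6 — Ohm's law: I = V / Z_total = (0 + j155) / (1426 - j7.202) = -0.0005488 + j0.1087 A.
Step 7 — Convert to polar: |I| = 0.1087 A, ∠I = 90.3°.

I = 0.1087∠90.3° A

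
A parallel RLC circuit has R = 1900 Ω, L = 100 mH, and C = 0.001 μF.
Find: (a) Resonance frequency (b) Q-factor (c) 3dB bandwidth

Step 1 — Resonance: ω₀ = 1/√(LC) = 1/√(0.1·1e-09) = 1e+05 rad/s.
Step 2 — f₀ = ω₀/(2π) = 1.592e+04 Hz.
Step 3 — Parallel Q: Q = R/(ω₀L) = 1900/(1e+05·0.1) = 0.19.
Step 4 — Bandwidth: Δω = ω₀/Q = 5.263e+05 rad/s; BW = Δω/(2π) = 8.377e+04 Hz.

(a) f₀ = 1.592e+04 Hz  (b) Q = 0.19  (c) BW = 8.377e+04 Hz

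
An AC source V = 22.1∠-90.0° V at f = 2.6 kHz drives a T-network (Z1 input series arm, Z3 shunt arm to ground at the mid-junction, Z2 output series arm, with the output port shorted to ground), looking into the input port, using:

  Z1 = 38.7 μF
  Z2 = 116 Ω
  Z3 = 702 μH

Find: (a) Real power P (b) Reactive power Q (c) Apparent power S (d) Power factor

Step 1 — Angular frequency: ω = 2π·f = 2π·2600 = 1.634e+04 rad/s.
Step 2 — Component impedances:
  Z1: Z = 1/(jωC) = -j/(ω·C) = 0 - j1.582 Ω
  Z2: Z = R = 116 Ω
  Z3: Z = jωL = j·1.634e+04·0.000702 = 0 + j11.47 Ω
Step 3 — With the output port shorted to ground, the output series arm Z2 runs from the junction to ground; the shunt arm Z3 also runs from the junction to ground. They appear in parallel: Z3 || Z2 = 1.123 + j11.36 Ω.
Step 4 — Series with input arm Z1: Z_in = Z1 + (Z3 || Z2) = 1.123 + j9.775 Ω = 9.84∠83.4° Ω.
Step 5 — Source phasor: V = 22.1∠-90.0° V = 0 - j22.1 V.
Step 6 — Current: I = V / Z = -2.231 - j0.2563 A = 2.246∠-173.4° A.
Step 7 — Complex power: S = V·I* = 5.664 + j49.31 VA.
Step 8 — Real power: P = Re(S) = 5.664 W.
Step 9 — Reactive power: Q = Im(S) = 49.31 VAR.
Step 10 — Apparent power: |S| = 49.64 VA.
Step 11 — Power factor: PF = P/|S| = 0.1141 (lagging).

(a) P = 5.664 W  (b) Q = 49.31 VAR  (c) S = 49.64 VA  (d) PF = 0.1141 (lagging)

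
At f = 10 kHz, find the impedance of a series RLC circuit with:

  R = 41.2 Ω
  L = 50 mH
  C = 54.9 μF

Step 1 — Angular frequency: ω = 2π·f = 2π·1e+04 = 6.283e+04 rad/s.
Step 2 — Component impedances:
  R: Z = R = 41.2 Ω
  L: Z = jωL = j·6.283e+04·0.05 = 0 + j3142 Ω
  C: Z = 1/(jωC) = -j/(ω·C) = 0 - j0.2899 Ω
Step 3 — Series combination: Z_total = R + L + C = 41.2 + j3141 Ω = 3142∠89.2° Ω.

Z = 41.2 + j3141 Ω = 3142∠89.2° Ω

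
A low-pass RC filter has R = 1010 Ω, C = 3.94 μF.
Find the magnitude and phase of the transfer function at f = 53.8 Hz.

Step 1 — Angular frequency: ω = 2π·53.8 = 338 rad/s.
Step 2 — Transfer function: H(jω) = 1/(1 + jωRC).
Step 3 — Denominator: 1 + jωRC = 1 + j·338·1010·3.94e-06 = 1 + j1.345.
Step 4 — H = 0.3559 - j0.4788.
Step 5 — Magnitude: |H| = 0.5966 (-4.5 dB); phase: φ = -53.4°.

|H| = 0.5966 (-4.5 dB), φ = -53.4°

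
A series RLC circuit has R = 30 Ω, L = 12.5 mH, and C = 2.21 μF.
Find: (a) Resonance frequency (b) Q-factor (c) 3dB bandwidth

Step 1 — Resonance: ω₀ = 1/√(LC) = 1/√(0.0125·2.21e-06) = 6017 rad/s.
Step 2 — f₀ = ω₀/(2π) = 957.6 Hz.
Step 3 — Series Q: Q = ω₀L/R = 6017·0.0125/30 = 2.507.
Step 4 — Bandwidth: Δω = ω₀/Q = 2400 rad/s; BW = Δω/(2π) = 382 Hz.

(a) f₀ = 957.6 Hz  (b) Q = 2.507  (c) BW = 382 Hz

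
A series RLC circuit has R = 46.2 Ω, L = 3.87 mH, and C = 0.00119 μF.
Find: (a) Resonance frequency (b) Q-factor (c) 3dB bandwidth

Step 1 — Resonance: ω₀ = 1/√(LC) = 1/√(0.00387·1.19e-09) = 4.66e+05 rad/s.
Step 2 — f₀ = ω₀/(2π) = 7.416e+04 Hz.
Step 3 — Series Q: Q = ω₀L/R = 4.66e+05·0.00387/46.2 = 39.03.
Step 4 — Bandwidth: Δω = ω₀/Q = 1.194e+04 rad/s; BW = Δω/(2π) = 1900 Hz.

(a) f₀ = 7.416e+04 Hz  (b) Q = 39.03  (c) BW = 1900 Hz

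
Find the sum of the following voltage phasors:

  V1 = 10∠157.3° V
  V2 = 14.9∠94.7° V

Step 1 — Convert each phasor to rectangular form:
  V1 = 10·(cos(157.3°) + j·sin(157.3°)) = -9.225 + j3.859 V
  V2 = 14.9·(cos(94.7°) + j·sin(94.7°)) = -1.221 + j14.85 V
Step 2 — Sum components: V_total = -10.45 + j18.71 V.
Step 3 — Convert to polar: |V_total| = 21.43 V, ∠V_total = 119.2°.

V_total = 21.43∠119.2° V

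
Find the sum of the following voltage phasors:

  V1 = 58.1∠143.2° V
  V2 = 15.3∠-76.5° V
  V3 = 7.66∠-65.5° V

Step 1 — Convert each phasor to rectangular form:
  V1 = 58.1·(cos(143.2°) + j·sin(143.2°)) = -46.52 + j34.8 V
  V2 = 15.3·(cos(-76.5°) + j·sin(-76.5°)) = 3.572 - j14.88 V
  V3 = 7.66·(cos(-65.5°) + j·sin(-65.5°)) = 3.177 - j6.97 V
Step 2 — Sum components: V_total = -39.77 + j12.96 V.
Step 3 — Convert to polar: |V_total| = 41.83 V, ∠V_total = 162.0°.

V_total = 41.83∠162.0° V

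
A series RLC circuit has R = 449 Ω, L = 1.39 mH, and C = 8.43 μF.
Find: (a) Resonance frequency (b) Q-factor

Step 1 — Resonance condition Im(Z)=0 gives ω₀ = 1/√(LC).
Step 2 — ω₀ = 1/√(0.00139·8.43e-06) = 9238 rad/s.
Step 3 — f₀ = ω₀/(2π) = 1470 Hz.
Step 4 — Series Q: Q = ω₀L/R = 9238·0.00139/449 = 0.0286.

(a) f₀ = 1470 Hz  (b) Q = 0.0286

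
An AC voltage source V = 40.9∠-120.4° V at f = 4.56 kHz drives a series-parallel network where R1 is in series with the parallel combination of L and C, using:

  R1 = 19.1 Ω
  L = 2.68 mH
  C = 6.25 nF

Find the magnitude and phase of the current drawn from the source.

Step 1 — Angular frequency: ω = 2π·f = 2π·4560 = 2.865e+04 rad/s.
Step 2 — Component impedances:
  R1: Z = R = 19.1 Ω
  L: Z = jωL = j·2.865e+04·0.00268 = 0 + j76.79 Ω
  C: Z = 1/(jωC) = -j/(ω·C) = 0 - j5584 Ω
Step 3 — Parallel branch: L || C = 1/(1/L + 1/C) = 0 + j77.86 Ω.
Step 4 — Series with R1: Z_total = R1 + (L || C) = 19.1 + j77.86 Ω = 80.16∠76.2° Ω.
Step 5 — Source phasor: V = 40.9∠-120.4° V = -20.7 - j35.28 V.
Step 6 — Ohm's law: I = V / Z_total = (-20.7 - j35.28) / (19.1 + j77.86) = -0.4889 + j0.1459 A.
Step 7 — Convert to polar: |I| = 0.5102 A, ∠I = 163.4°.

I = 0.5102∠163.4° A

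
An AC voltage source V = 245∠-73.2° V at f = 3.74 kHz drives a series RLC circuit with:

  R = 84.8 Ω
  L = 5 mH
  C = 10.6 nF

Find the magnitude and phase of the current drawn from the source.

Step 1 — Angular frequency: ω = 2π·f = 2π·3740 = 2.35e+04 rad/s.
Step 2 — Component impedances:
  R: Z = R = 84.8 Ω
  L: Z = jωL = j·2.35e+04·0.005 = 0 + j117.5 Ω
  C: Z = 1/(jωC) = -j/(ω·C) = 0 - j4015 Ω
Step 3 — Series combination: Z_total = R + L + C = 84.8 - j3897 Ω = 3898∠-88.8° Ω.
Step 4 — Source phasor: V = 245∠-73.2° V = 70.81 - j234.5 V.
Step 5 — Ohm's law: I = V / Z_total = (70.81 - j234.5) / (84.8 - j3897) = 0.06055 + j0.01685 A.
Step 6 — Convert to polar: |I| = 0.06285 A, ∠I = 15.6°.

I = 0.06285∠15.6° A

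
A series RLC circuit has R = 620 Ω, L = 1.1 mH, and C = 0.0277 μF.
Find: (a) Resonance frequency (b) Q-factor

Step 1 — Resonance condition Im(Z)=0 gives ω₀ = 1/√(LC).
Step 2 — ω₀ = 1/√(0.0011·2.77e-08) = 1.812e+05 rad/s.
Step 3 — f₀ = ω₀/(2π) = 2.883e+04 Hz.
Step 4 — Series Q: Q = ω₀L/R = 1.812e+05·0.0011/620 = 0.3214.

(a) f₀ = 2.883e+04 Hz  (b) Q = 0.3214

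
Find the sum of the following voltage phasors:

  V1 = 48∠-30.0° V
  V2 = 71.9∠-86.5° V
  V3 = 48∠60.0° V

Step 1 — Convert each phasor to rectangular form:
  V1 = 48·(cos(-30.0°) + j·sin(-30.0°)) = 41.57 - j24 V
  V2 = 71.9·(cos(-86.5°) + j·sin(-86.5°)) = 4.389 - j71.77 V
  V3 = 48·(cos(60.0°) + j·sin(60.0°)) = 24 + j41.57 V
Step 2 — Sum components: V_total = 69.96 - j54.2 V.
Step 3 — Convert to polar: |V_total| = 88.5 V, ∠V_total = -37.8°.

V_total = 88.5∠-37.8° V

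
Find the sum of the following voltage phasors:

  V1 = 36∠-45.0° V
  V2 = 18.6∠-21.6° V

Step 1 — Convert each phasor to rectangular form:
  V1 = 36·(cos(-45.0°) + j·sin(-45.0°)) = 25.46 - j25.46 V
  V2 = 18.6·(cos(-21.6°) + j·sin(-21.6°)) = 17.29 - j6.847 V
Step 2 — Sum components: V_total = 42.75 - j32.3 V.
Step 3 — Convert to polar: |V_total| = 53.58 V, ∠V_total = -37.1°.

V_total = 53.58∠-37.1° V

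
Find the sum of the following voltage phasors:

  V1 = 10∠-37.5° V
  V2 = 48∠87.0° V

Step 1 — Convert each phasor to rectangular form:
  V1 = 10·(cos(-37.5°) + j·sin(-37.5°)) = 7.934 - j6.088 V
  V2 = 48·(cos(87.0°) + j·sin(87.0°)) = 2.512 + j47.93 V
Step 2 — Sum components: V_total = 10.45 + j41.85 V.
Step 3 — Convert to polar: |V_total| = 43.13 V, ∠V_total = 76.0°.

V_total = 43.13∠76.0° V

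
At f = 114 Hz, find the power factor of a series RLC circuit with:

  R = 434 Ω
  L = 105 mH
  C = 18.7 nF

Step 1 — Angular frequency: ω = 2π·f = 2π·114 = 716.3 rad/s.
Step 2 — Component impedances:
  R: Z = R = 434 Ω
  L: Z = jωL = j·716.3·0.105 = 0 + j75.21 Ω
  C: Z = 1/(jωC) = -j/(ω·C) = 0 - j7.466e+04 Ω
Step 3 — Series combination: Z_total = R + L + C = 434 - j7.458e+04 Ω = 7.458e+04∠-89.7° Ω.
Step 4 — Power factor: PF = cos(φ) = Re(Z)/|Z| = 434/7.458e+04 = 0.005819.
Step 5 — Type: Im(Z) = -7.458e+04 ⇒ leading (phase φ = -89.7°).

PF = 0.005819 (leading, φ = -89.7°)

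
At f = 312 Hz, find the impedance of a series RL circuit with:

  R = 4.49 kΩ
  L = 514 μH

Step 1 — Angular frequency: ω = 2π·f = 2π·312 = 1960 rad/s.
Step 2 — Component impedances:
  R: Z = R = 4490 Ω
  L: Z = jωL = j·1960·0.000514 = 0 + j1.008 Ω
Step 3 — Series combination: Z_total = R + L = 4490 + j1.008 Ω = 4490∠0.0° Ω.

Z = 4490 + j1.008 Ω = 4490∠0.0° Ω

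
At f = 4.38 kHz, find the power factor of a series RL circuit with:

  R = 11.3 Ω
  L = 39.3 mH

Step 1 — Angular frequency: ω = 2π·f = 2π·4380 = 2.752e+04 rad/s.
Step 2 — Component impedances:
  R: Z = R = 11.3 Ω
  L: Z = jωL = j·2.752e+04·0.0393 = 0 + j1082 Ω
Step 3 — Series combination: Z_total = R + L = 11.3 + j1082 Ω = 1082∠89.4° Ω.
Step 4 — Power factor: PF = cos(φ) = Re(Z)/|Z| = 11.3/1081.6 = 0.01045.
Step 5 — Type: Im(Z) = 1082 ⇒ lagging (phase φ = 89.4°).

PF = 0.01045 (lagging, φ = 89.4°)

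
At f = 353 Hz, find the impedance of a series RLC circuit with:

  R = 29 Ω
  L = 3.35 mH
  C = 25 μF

Step 1 — Angular frequency: ω = 2π·f = 2π·353 = 2218 rad/s.
Step 2 — Component impedances:
  R: Z = R = 29 Ω
  L: Z = jωL = j·2218·0.00335 = 0 + j7.43 Ω
  C: Z = 1/(jωC) = -j/(ω·C) = 0 - j18.03 Ω
Step 3 — Series combination: Z_total = R + L + C = 29 - j10.6 Ω = 30.88∠-20.1° Ω.

Z = 29 - j10.6 Ω = 30.88∠-20.1° Ω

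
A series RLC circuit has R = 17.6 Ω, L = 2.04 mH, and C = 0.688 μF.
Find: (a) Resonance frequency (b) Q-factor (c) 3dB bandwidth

Step 1 — Resonance condition Im(Z)=0 gives ω₀ = 1/√(LC).
Step 2 — ω₀ = 1/√(0.00204·6.88e-07) = 2.669e+04 rad/s.
Step 3 — f₀ = ω₀/(2π) = 4248 Hz.
Step 4 — Series Q: Q = ω₀L/R = 2.669e+04·0.00204/17.6 = 3.094.
Step 5 — 3dB bandwidth: Δω = ω₀/Q = 8627 rad/s; BW = Δω/(2π) = 1373 Hz.

(a) f₀ = 4248 Hz  (b) Q = 3.094  (c) BW = 1373 Hz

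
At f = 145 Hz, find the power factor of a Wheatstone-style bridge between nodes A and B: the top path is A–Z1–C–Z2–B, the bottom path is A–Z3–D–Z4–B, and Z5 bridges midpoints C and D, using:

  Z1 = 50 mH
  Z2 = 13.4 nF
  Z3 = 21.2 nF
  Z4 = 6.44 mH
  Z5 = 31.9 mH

Step 1 — Angular frequency: ω = 2π·f = 2π·145 = 911.1 rad/s.
Step 2 — Component impedances:
  Z1: Z = jωL = j·911.1·0.05 = 0 + j45.55 Ω
  Z2: Z = 1/(jωC) = -j/(ω·C) = 0 - j8.191e+04 Ω
  Z3: Z = 1/(jωC) = -j/(ω·C) = 0 - j5.177e+04 Ω
  Z4: Z = jωL = j·911.1·0.00644 = 0 + j5.867 Ω
  Z5: Z = jωL = j·911.1·0.0319 = 0 + j29.06 Ω
Step 3 — Bridge requires nodal analysis (the Z5 bridge couples midpoints C and D, so the two paths cannot be reduced to a simple series/parallel combination). Setting node B to ground and injecting 1 A at node A, the 3-node admittance system at A, C, D solves to V_A = Z_AB = 0 + j80.61 Ω = 80.61∠90.0° Ω.
Step 4 — Power factor: PF = cos(φ) = Re(Z)/|Z| = 0/80.61 = 0.
Step 5 — Type: Im(Z) = 80.61 ⇒ lagging (phase φ = 90.0°).

PF = 0 (lagging, φ = 90.0°)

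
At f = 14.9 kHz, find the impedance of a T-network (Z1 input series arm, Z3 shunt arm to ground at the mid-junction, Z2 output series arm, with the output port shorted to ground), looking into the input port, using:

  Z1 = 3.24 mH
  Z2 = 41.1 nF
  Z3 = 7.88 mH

Step 1 — Angular frequency: ω = 2π·f = 2π·1.49e+04 = 9.362e+04 rad/s.
Step 2 — Component impedances:
  Z1: Z = jωL = j·9.362e+04·0.00324 = 0 + j303.3 Ω
  Z2: Z = 1/(jωC) = -j/(ω·C) = 0 - j259.9 Ω
  Z3: Z = jωL = j·9.362e+04·0.00788 = 0 + j737.7 Ω
Step 3 — With the output port shorted to ground, the output series arm Z2 runs from the junction to ground; the shunt arm Z3 also runs from the junction to ground. They appear in parallel: Z3 || Z2 = 0 - j401.2 Ω.
Step 4 — Series with input arm Z1: Z_in = Z1 + (Z3 || Z2) = 0 - j97.92 Ω = 97.92∠-90.0° Ω.

Z = 0 - j97.92 Ω = 97.92∠-90.0° Ω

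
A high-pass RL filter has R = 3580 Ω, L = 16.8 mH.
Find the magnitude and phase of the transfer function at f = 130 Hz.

Step 1 — Angular frequency: ω = 2π·130 = 816.8 rad/s.
Step 2 — Transfer function: H(jω) = jωL/(R + jωL).
Step 3 — Numerator jωL = j·13.72; denominator R + jωL = 3580 + j13.72.
Step 4 — H = 1.469e-05 + j0.003833.
Step 5 — Magnitude: |H| = 0.003833 (-48.3 dB); phase: φ = 89.8°.

|H| = 0.003833 (-48.3 dB), φ = 89.8°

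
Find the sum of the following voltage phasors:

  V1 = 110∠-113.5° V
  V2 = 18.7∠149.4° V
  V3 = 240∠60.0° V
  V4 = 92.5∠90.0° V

Step 1 — Convert each phasor to rectangular form:
  V1 = 110·(cos(-113.5°) + j·sin(-113.5°)) = -43.86 - j100.9 V
  V2 = 18.7·(cos(149.4°) + j·sin(149.4°)) = -16.1 + j9.519 V
  V3 = 240·(cos(60.0°) + j·sin(60.0°)) = 120 + j207.8 V
  V4 = 92.5·(cos(90.0°) + j·sin(90.0°)) = 0 + j92.5 V
Step 2 — Sum components: V_total = 60.04 + j209 V.
Step 3 — Convert to polar: |V_total| = 217.4 V, ∠V_total = 74.0°.

V_total = 217.4∠74.0° V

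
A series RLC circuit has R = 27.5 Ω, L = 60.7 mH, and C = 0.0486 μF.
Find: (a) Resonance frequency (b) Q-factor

Step 1 — Resonance condition Im(Z)=0 gives ω₀ = 1/√(LC).
Step 2 — ω₀ = 1/√(0.0607·4.86e-08) = 1.841e+04 rad/s.
Step 3 — f₀ = ω₀/(2π) = 2930 Hz.
Step 4 — Series Q: Q = ω₀L/R = 1.841e+04·0.0607/27.5 = 40.64.

(a) f₀ = 2930 Hz  (b) Q = 40.64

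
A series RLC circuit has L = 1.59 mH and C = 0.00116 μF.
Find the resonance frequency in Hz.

Step 1 — Resonance condition Im(Z)=0 gives ω₀ = 1/√(LC).
Step 2 — ω₀ = 1/√(0.00159·1.16e-09) = 7.363e+05 rad/s.
Step 3 — f₀ = ω₀/(2π) = 1.172e+05 Hz.

f₀ = 1.172e+05 Hz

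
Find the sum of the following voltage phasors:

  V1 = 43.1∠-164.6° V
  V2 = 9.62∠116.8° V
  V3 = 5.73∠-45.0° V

Step 1 — Convert each phasor to rectangular form:
  V1 = 43.1·(cos(-164.6°) + j·sin(-164.6°)) = -41.55 - j11.45 V
  V2 = 9.62·(cos(116.8°) + j·sin(116.8°)) = -4.337 + j8.587 V
  V3 = 5.73·(cos(-45.0°) + j·sin(-45.0°)) = 4.052 - j4.052 V
Step 2 — Sum components: V_total = -41.84 - j6.911 V.
Step 3 — Convert to polar: |V_total| = 42.41 V, ∠V_total = -170.6°.

V_total = 42.41∠-170.6° V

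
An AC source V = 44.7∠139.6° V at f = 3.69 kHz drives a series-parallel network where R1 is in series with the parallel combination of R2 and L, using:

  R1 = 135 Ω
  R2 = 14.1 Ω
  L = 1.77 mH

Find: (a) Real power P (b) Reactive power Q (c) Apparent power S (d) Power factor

Step 1 — Angular frequency: ω = 2π·f = 2π·3690 = 2.318e+04 rad/s.
Step 2 — Component impedances:
  R1: Z = R = 135 Ω
  R2: Z = R = 14.1 Ω
  L: Z = jωL = j·2.318e+04·0.00177 = 0 + j41.04 Ω
Step 3 — Parallel branch: R2 || L = 1/(1/R2 + 1/L) = 12.61 + j4.333 Ω.
Step 4 — Series with R1: Z_total = R1 + (R2 || L) = 147.6 + j4.333 Ω = 147.7∠1.7° Ω.
Step 5 — Source phasor: V = 44.7∠139.6° V = -34.04 + j28.97 V.
Step 6 — Current: I = V / Z = -0.2247 + j0.2029 A = 0.3027∠137.9° A.
Step 7 — Complex power: S = V·I* = 13.52 + j0.397 VA.
Step 8 — Real power: P = Re(S) = 13.52 W.
Step 9 — Reactive power: Q = Im(S) = 0.397 VAR.
Step 10 — Apparent power: |S| = 13.53 VA.
Step 11 — Power factor: PF = P/|S| = 0.9996 (lagging).

(a) P = 13.52 W  (b) Q = 0.397 VAR  (c) S = 13.53 VA  (d) PF = 0.9996 (lagging)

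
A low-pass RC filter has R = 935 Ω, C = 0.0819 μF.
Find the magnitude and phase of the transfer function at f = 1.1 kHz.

Step 1 — Angular frequency: ω = 2π·1100 = 6912 rad/s.
Step 2 — Transfer function: H(jω) = 1/(1 + jωRC).
Step 3 — Denominator: 1 + jωRC = 1 + j·6912·935·8.19e-08 = 1 + j0.5293.
Step 4 — H = 0.7812 - j0.4134.
Step 5 — Magnitude: |H| = 0.8838 (-1.1 dB); phase: φ = -27.9°.

|H| = 0.8838 (-1.1 dB), φ = -27.9°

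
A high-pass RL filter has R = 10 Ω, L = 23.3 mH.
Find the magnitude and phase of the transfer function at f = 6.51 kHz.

Step 1 — Angular frequency: ω = 2π·6510 = 4.09e+04 rad/s.
Step 2 — Transfer function: H(jω) = jωL/(R + jωL).
Step 3 — Numerator jωL = j·953.1; denominator R + jωL = 10 + j953.1.
Step 4 — H = 0.9999 + j0.01049.
Step 5 — Magnitude: |H| = 0.9999 (-0.0 dB); phase: φ = 0.6°.

|H| = 0.9999 (-0.0 dB), φ = 0.6°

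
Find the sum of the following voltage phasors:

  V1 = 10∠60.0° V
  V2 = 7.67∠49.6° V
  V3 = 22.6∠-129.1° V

Step 1 — Convert each phasor to rectangular form:
  V1 = 10·(cos(60.0°) + j·sin(60.0°)) = 5 + j8.66 V
  V2 = 7.67·(cos(49.6°) + j·sin(49.6°)) = 4.971 + j5.841 V
  V3 = 22.6·(cos(-129.1°) + j·sin(-129.1°)) = -14.25 - j17.54 V
Step 2 — Sum components: V_total = -4.282 - j3.037 V.
Step 3 — Convert to polar: |V_total| = 5.25 V, ∠V_total = -144.7°.

V_total = 5.25∠-144.7° V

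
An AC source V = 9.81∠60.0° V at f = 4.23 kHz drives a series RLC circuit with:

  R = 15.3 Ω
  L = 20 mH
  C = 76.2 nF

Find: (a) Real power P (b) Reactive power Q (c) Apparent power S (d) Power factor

Step 1 — Angular frequency: ω = 2π·f = 2π·4230 = 2.658e+04 rad/s.
Step 2 — Component impedances:
  R: Z = R = 15.3 Ω
  L: Z = jωL = j·2.658e+04·0.02 = 0 + j531.6 Ω
  C: Z = 1/(jωC) = -j/(ω·C) = 0 - j493.8 Ω
Step 3 — Series combination: Z_total = R + L + C = 15.3 + j37.79 Ω = 40.77∠68.0° Ω.
Step 4 — Source phasor: V = 9.81∠60.0° V = 4.905 + j8.496 V.
Step 5 — Current: I = V / Z = 0.2383 - j0.03331 A = 0.2406∠-8.0° A.
Step 6 — Complex power: S = V·I* = 0.8859 + j2.188 VA.
Step 7 — Real power: P = Re(S) = 0.8859 W.
Step 8 — Reactive power: Q = Im(S) = 2.188 VAR.
Step 9 — Apparent power: |S| = 2.361 VA.
Step 10 — Power factor: PF = P/|S| = 0.3753 (lagging).

(a) P = 0.8859 W  (b) Q = 2.188 VAR  (c) S = 2.361 VA  (d) PF = 0.3753 (lagging)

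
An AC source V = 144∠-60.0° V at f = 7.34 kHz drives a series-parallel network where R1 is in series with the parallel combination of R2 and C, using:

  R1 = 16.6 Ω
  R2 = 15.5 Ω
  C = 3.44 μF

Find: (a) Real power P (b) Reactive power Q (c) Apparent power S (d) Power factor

Step 1 — Angular frequency: ω = 2π·f = 2π·7340 = 4.612e+04 rad/s.
Step 2 — Component impedances:
  R1: Z = R = 16.6 Ω
  R2: Z = R = 15.5 Ω
  C: Z = 1/(jωC) = -j/(ω·C) = 0 - j6.303 Ω
Step 3 — Parallel branch: R2 || C = 1/(1/R2 + 1/C) = 2.2 - j5.409 Ω.
Step 4 — Series with R1: Z_total = R1 + (R2 || C) = 18.8 - j5.409 Ω = 19.56∠-16.1° Ω.
Step 5 — Source phasor: V = 144∠-60.0° V = 72 - j124.7 V.
Step 6 — Current: I = V / Z = 5.3 - j5.109 A = 7.361∠-43.9° A.
Step 7 — Complex power: S = V·I* = 1019 - j293.1 VA.
Step 8 — Real power: P = Re(S) = 1019 W.
Step 9 — Reactive power: Q = Im(S) = -293.1 VAR.
Step 10 — Apparent power: |S| = 1060 VA.
Step 11 — Power factor: PF = P/|S| = 0.961 (leading).

(a) P = 1019 W  (b) Q = -293.1 VAR  (c) S = 1060 VA  (d) PF = 0.961 (leading)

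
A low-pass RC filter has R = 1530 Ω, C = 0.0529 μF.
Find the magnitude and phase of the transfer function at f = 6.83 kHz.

Step 1 — Angular frequency: ω = 2π·6830 = 4.291e+04 rad/s.
Step 2 — Transfer function: H(jω) = 1/(1 + jωRC).
Step 3 — Denominator: 1 + jωRC = 1 + j·4.291e+04·1530·5.29e-08 = 1 + j3.473.
Step 4 — H = 0.07655 - j0.2659.
Step 5 — Magnitude: |H| = 0.2767 (-11.2 dB); phase: φ = -73.9°.

|H| = 0.2767 (-11.2 dB), φ = -73.9°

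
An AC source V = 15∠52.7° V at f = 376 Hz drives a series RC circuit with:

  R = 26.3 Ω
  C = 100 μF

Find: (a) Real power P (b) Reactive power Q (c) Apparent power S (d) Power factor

Step 1 — Angular frequency: ω = 2π·f = 2π·376 = 2362 rad/s.
Step 2 — Component impedances:
  R: Z = R = 26.3 Ω
  C: Z = 1/(jωC) = -j/(ω·C) = 0 - j4.233 Ω
Step 3 — Series combination: Z_total = R + C = 26.3 - j4.233 Ω = 26.64∠-9.1° Ω.
Step 4 — Source phasor: V = 15∠52.7° V = 9.09 + j11.93 V.
Step 5 — Current: I = V / Z = 0.2657 + j0.4965 A = 0.5631∠61.8° A.
Step 6 — Complex power: S = V·I* = 8.339 - j1.342 VA.
Step 7 — Real power: P = Re(S) = 8.339 W.
Step 8 — Reactive power: Q = Im(S) = -1.342 VAR.
Step 9 — Apparent power: |S| = 8.446 VA.
Step 10 — Power factor: PF = P/|S| = 0.9873 (leading).

(a) P = 8.339 W  (b) Q = -1.342 VAR  (c) S = 8.446 VA  (d) PF = 0.9873 (leading)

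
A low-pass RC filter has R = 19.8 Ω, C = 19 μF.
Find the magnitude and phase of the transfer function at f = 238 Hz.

Step 1 — Angular frequency: ω = 2π·238 = 1495 rad/s.
Step 2 — Transfer function: H(jω) = 1/(1 + jωRC).
Step 3 — Denominator: 1 + jωRC = 1 + j·1495·19.8·1.9e-05 = 1 + j0.5626.
Step 4 — H = 0.7596 - j0.4273.
Step 5 — Magnitude: |H| = 0.8715 (-1.2 dB); phase: φ = -29.4°.

|H| = 0.8715 (-1.2 dB), φ = -29.4°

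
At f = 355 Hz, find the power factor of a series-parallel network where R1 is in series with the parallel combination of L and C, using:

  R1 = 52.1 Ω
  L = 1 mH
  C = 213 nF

Step 1 — Angular frequency: ω = 2π·f = 2π·355 = 2231 rad/s.
Step 2 — Component impedances:
  R1: Z = R = 52.1 Ω
  L: Z = jωL = j·2231·0.001 = 0 + j2.231 Ω
  C: Z = 1/(jωC) = -j/(ω·C) = 0 - j2105 Ω
Step 3 — Parallel branch: L || C = 1/(1/L + 1/C) = 0 + j2.233 Ω.
Step 4 — Series with R1: Z_total = R1 + (L || C) = 52.1 + j2.233 Ω = 52.15∠2.5° Ω.
Step 5 — Power factor: PF = cos(φ) = Re(Z)/|Z| = 52.1/52.148 = 0.9991.
Step 6 — Type: Im(Z) = 2.233 ⇒ lagging (phase φ = 2.5°).

PF = 0.9991 (lagging, φ = 2.5°)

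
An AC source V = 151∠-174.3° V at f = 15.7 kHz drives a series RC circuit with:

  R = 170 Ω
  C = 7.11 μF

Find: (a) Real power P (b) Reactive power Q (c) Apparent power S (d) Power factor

Step 1 — Angular frequency: ω = 2π·f = 2π·1.57e+04 = 9.865e+04 rad/s.
Step 2 — Component impedances:
  R: Z = R = 170 Ω
  C: Z = 1/(jωC) = -j/(ω·C) = 0 - j1.426 Ω
Step 3 — Series combination: Z_total = R + C = 170 - j1.426 Ω = 170∠-0.5° Ω.
Step 4 — Source phasor: V = 151∠-174.3° V = -150.3 - j15 V.
Step 5 — Current: I = V / Z = -0.883 - j0.09563 A = 0.8882∠-173.8° A.
Step 6 — Complex power: S = V·I* = 134.1 - j1.125 VA.
Step 7 — Real power: P = Re(S) = 134.1 W.
Step 8 — Reactive power: Q = Im(S) = -1.125 VAR.
Step 9 — Apparent power: |S| = 134.1 VA.
Step 10 — Power factor: PF = P/|S| = 1 (leading).

(a) P = 134.1 W  (b) Q = -1.125 VAR  (c) S = 134.1 VA  (d) PF = 1 (leading)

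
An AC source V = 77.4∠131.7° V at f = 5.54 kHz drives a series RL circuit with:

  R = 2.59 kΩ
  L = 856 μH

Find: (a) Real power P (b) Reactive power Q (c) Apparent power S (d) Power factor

Step 1 — Angular frequency: ω = 2π·f = 2π·5540 = 3.481e+04 rad/s.
Step 2 — Component impedances:
  R: Z = R = 2590 Ω
  L: Z = jωL = j·3.481e+04·0.000856 = 0 + j29.8 Ω
Step 3 — Series combination: Z_total = R + L = 2590 + j29.8 Ω = 2590∠0.7° Ω.
Step 4 — Source phasor: V = 77.4∠131.7° V = -51.49 + j57.79 V.
Step 5 — Current: I = V / Z = -0.01962 + j0.02254 A = 0.02988∠131.0° A.
Step 6 — Complex power: S = V·I* = 2.313 + j0.02661 VA.
Step 7 — Real power: P = Re(S) = 2.313 W.
Step 8 — Reactive power: Q = Im(S) = 0.02661 VAR.
Step 9 — Apparent power: |S| = 2.313 VA.
Step 10 — Power factor: PF = P/|S| = 0.9999 (lagging).

(a) P = 2.313 W  (b) Q = 0.02661 VAR  (c) S = 2.313 VA  (d) PF = 0.9999 (lagging)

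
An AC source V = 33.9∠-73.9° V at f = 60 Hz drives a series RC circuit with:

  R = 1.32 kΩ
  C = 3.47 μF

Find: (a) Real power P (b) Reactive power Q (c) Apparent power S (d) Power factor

Step 1 — Angular frequency: ω = 2π·f = 2π·60 = 377 rad/s.
Step 2 — Component impedances:
  R: Z = R = 1320 Ω
  C: Z = 1/(jωC) = -j/(ω·C) = 0 - j764.4 Ω
Step 3 — Series combination: Z_total = R + C = 1320 - j764.4 Ω = 1525∠-30.1° Ω.
Step 4 — Source phasor: V = 33.9∠-73.9° V = 9.401 - j32.57 V.
Step 5 — Current: I = V / Z = 0.01603 - j0.01539 A = 0.02222∠-43.8° A.
Step 6 — Complex power: S = V·I* = 0.652 - j0.3776 VA.
Step 7 — Real power: P = Re(S) = 0.652 W.
Step 8 — Reactive power: Q = Im(S) = -0.3776 VAR.
Step 9 — Apparent power: |S| = 0.7534 VA.
Step 10 — Power factor: PF = P/|S| = 0.8654 (leading).

(a) P = 0.652 W  (b) Q = -0.3776 VAR  (c) S = 0.7534 VA  (d) PF = 0.8654 (leading)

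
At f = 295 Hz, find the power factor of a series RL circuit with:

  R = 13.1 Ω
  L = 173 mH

Step 1 — Angular frequency: ω = 2π·f = 2π·295 = 1854 rad/s.
Step 2 — Component impedances:
  R: Z = R = 13.1 Ω
  L: Z = jωL = j·1854·0.173 = 0 + j320.7 Ω
Step 3 — Series combination: Z_total = R + L = 13.1 + j320.7 Ω = 320.9∠87.7° Ω.
Step 4 — Power factor: PF = cos(φ) = Re(Z)/|Z| = 13.1/320.9 = 0.04082.
Step 5 — Type: Im(Z) = 320.7 ⇒ lagging (phase φ = 87.7°).

PF = 0.04082 (lagging, φ = 87.7°)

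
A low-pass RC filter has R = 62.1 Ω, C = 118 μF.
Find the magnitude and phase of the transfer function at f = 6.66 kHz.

Step 1 — Angular frequency: ω = 2π·6660 = 4.185e+04 rad/s.
Step 2 — Transfer function: H(jω) = 1/(1 + jωRC).
Step 3 — Denominator: 1 + jωRC = 1 + j·4.185e+04·62.1·0.000118 = 1 + j306.6.
Step 4 — H = 1.064e-05 - j0.003261.
Step 5 — Magnitude: |H| = 0.003261 (-49.7 dB); phase: φ = -89.8°.

|H| = 0.003261 (-49.7 dB), φ = -89.8°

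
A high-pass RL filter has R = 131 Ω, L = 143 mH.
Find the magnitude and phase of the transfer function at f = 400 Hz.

Step 1 — Angular frequency: ω = 2π·400 = 2513 rad/s.
Step 2 — Transfer function: H(jω) = jωL/(R + jωL).
Step 3 — Numerator jωL = j·359.4; denominator R + jωL = 131 + j359.4.
Step 4 — H = 0.8827 + j0.3218.
Step 5 — Magnitude: |H| = 0.9395 (-0.5 dB); phase: φ = 20.0°.

|H| = 0.9395 (-0.5 dB), φ = 20.0°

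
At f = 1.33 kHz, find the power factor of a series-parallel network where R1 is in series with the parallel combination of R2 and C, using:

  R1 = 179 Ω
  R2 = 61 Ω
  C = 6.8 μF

Step 1 — Angular frequency: ω = 2π·f = 2π·1330 = 8357 rad/s.
Step 2 — Component impedances:
  R1: Z = R = 179 Ω
  R2: Z = R = 61 Ω
  C: Z = 1/(jωC) = -j/(ω·C) = 0 - j17.6 Ω
Step 3 — Parallel branch: R2 || C = 1/(1/R2 + 1/C) = 4.687 - j16.25 Ω.
Step 4 — Series with R1: Z_total = R1 + (R2 || C) = 183.7 - j16.25 Ω = 184.4∠-5.1° Ω.
Step 5 — Power factor: PF = cos(φ) = Re(Z)/|Z| = 183.69/184.4 = 0.9961.
Step 6 — Type: Im(Z) = -16.25 ⇒ leading (phase φ = -5.1°).

PF = 0.9961 (leading, φ = -5.1°)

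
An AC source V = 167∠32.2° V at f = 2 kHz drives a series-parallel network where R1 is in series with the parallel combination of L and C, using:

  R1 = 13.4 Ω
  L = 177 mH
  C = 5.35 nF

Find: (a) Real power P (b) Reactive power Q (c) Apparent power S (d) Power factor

Step 1 — Angular frequency: ω = 2π·f = 2π·2000 = 1.257e+04 rad/s.
Step 2 — Component impedances:
  R1: Z = R = 13.4 Ω
  L: Z = jωL = j·1.257e+04·0.177 = 0 + j2224 Ω
  C: Z = 1/(jωC) = -j/(ω·C) = 0 - j1.487e+04 Ω
Step 3 — Parallel branch: L || C = 1/(1/L + 1/C) = 0 + j2615 Ω.
Step 4 — Series with R1: Z_total = R1 + (L || C) = 13.4 + j2615 Ω = 2615∠89.7° Ω.
Step 5 — Source phasor: V = 167∠32.2° V = 141.3 + j88.99 V.
Step 6 — Current: I = V / Z = 0.0343 - j0.05386 A = 0.06385∠-57.5° A.
Step 7 — Complex power: S = V·I* = 0.05464 + j10.66 VA.
Step 8 — Real power: P = Re(S) = 0.05464 W.
Step 9 — Reactive power: Q = Im(S) = 10.66 VAR.
Step 10 — Apparent power: |S| = 10.66 VA.
Step 11 — Power factor: PF = P/|S| = 0.005124 (lagging).

(a) P = 0.05464 W  (b) Q = 10.66 VAR  (c) S = 10.66 VA  (d) PF = 0.005124 (lagging)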